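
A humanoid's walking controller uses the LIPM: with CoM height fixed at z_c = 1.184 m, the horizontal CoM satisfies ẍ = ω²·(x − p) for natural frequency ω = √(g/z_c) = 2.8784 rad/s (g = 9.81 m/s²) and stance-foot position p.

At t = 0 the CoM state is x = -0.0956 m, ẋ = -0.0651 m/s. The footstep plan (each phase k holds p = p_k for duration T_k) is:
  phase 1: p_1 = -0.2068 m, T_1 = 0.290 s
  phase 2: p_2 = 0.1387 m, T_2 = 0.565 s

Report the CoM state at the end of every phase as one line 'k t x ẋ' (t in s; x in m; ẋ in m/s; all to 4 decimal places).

phase 1: p=-0.2068, T=0.290, ωT=0.834736, cosh=1.369097, sinh=0.935108; start (x,ẋ)=(-0.095600, -0.065100) → end (x,ẋ)=(-0.075705, 0.210179)
phase 2: p=0.1387, T=0.565, ωT=1.626296, cosh=2.640831, sinh=2.444174; start (x,ẋ)=(-0.075705, 0.210179) → end (x,ẋ)=(-0.249036, -0.953361)

1 0.2900 -0.0757 0.2102
2 0.8550 -0.2490 -0.9534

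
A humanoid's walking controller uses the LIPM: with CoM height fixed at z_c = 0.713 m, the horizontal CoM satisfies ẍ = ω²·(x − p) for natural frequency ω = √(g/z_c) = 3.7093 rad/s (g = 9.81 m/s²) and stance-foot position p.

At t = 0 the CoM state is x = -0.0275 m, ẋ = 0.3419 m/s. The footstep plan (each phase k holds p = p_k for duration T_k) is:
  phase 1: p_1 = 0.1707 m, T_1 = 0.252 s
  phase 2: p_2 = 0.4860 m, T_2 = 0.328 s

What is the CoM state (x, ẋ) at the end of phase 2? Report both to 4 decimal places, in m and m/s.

x = -0.5655, ẋ = -3.4287

phase 1: p=0.1707, T=0.252, ωT=0.934744, cosh=1.469623, sinh=1.076937; start (x,ẋ)=(-0.027500, 0.341900) → end (x,ẋ)=(-0.021314, -0.289282)
phase 2: p=0.4860, T=0.328, ωT=1.216650, cosh=1.836041, sinh=1.539820; start (x,ẋ)=(-0.021314, -0.289282) → end (x,ẋ)=(-0.565537, -3.428736)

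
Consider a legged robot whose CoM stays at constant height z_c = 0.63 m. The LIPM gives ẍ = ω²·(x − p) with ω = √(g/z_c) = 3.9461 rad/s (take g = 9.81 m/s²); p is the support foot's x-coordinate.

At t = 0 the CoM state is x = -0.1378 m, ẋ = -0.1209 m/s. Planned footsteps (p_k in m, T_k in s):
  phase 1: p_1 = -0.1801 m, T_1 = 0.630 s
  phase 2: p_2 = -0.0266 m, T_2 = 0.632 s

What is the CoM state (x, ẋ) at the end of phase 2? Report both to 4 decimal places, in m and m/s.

phase 1: p=-0.1801, T=0.630, ωT=2.486043, cosh=6.048441, sinh=5.965203; start (x,ẋ)=(-0.137800, -0.120900) → end (x,ẋ)=(-0.107012, 0.264455)
phase 2: p=-0.0266, T=0.632, ωT=2.493935, cosh=6.095709, sinh=6.013124; start (x,ẋ)=(-0.107012, 0.264455) → end (x,ẋ)=(-0.113787, -0.296002)

x = -0.1138, ẋ = -0.2960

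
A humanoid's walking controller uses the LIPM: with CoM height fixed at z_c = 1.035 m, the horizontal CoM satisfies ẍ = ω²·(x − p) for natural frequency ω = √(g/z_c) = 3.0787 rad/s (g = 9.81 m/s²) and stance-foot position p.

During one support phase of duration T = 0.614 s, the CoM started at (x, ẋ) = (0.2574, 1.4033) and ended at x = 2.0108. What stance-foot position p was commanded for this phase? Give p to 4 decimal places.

p = 0.1406

ωT = 3.0787·0.614 = 1.890322; cosh(ωT) = 3.386261, sinh(ωT) = 3.235238
x(T) = p + (x₀−p)·cosh(ωT) + (ẋ₀/ω)·sinh(ωT) ⇒ p·(1 − cosh) = x(T) − x₀·cosh − (ẋ₀/ω)·sinh
numerator   = 2.0108 − (0.2574)·3.386261 − (1.4033/3.0787)·3.235238 = -0.335475
denominator = 1 − 3.386261 = -2.386261
p = -0.335475 / -2.386261 = 0.1406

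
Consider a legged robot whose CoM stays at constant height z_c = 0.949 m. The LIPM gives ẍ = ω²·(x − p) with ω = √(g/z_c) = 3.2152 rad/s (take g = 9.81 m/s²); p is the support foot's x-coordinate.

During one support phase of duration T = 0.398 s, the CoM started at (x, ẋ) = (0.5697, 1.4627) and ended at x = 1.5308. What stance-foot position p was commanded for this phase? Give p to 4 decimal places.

p = 0.3492

ωT = 3.2152·0.398 = 1.279650; cosh(ωT) = 1.936757, sinh(ωT) = 1.658622
x(T) = p + (x₀−p)·cosh(ωT) + (ẋ₀/ω)·sinh(ωT) ⇒ p·(1 − cosh) = x(T) − x₀·cosh − (ẋ₀/ω)·sinh
numerator   = 1.5308 − (0.5697)·1.936757 − (1.4627/3.2152)·1.658622 = -0.327132
denominator = 1 − 1.936757 = -0.936757
p = -0.327132 / -0.936757 = 0.3492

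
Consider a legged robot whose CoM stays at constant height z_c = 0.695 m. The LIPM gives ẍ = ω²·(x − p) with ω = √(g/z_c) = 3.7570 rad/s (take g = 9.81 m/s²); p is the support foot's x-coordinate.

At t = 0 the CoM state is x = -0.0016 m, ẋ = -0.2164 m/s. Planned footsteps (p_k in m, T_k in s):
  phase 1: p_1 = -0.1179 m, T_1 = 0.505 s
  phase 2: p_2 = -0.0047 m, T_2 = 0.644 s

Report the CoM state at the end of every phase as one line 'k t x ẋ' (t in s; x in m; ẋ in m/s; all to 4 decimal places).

phase 1: p=-0.1179, T=0.505, ωT=1.897285, cosh=3.408871, sinh=3.258896; start (x,ẋ)=(-0.001600, -0.216400) → end (x,ẋ)=(0.090842, 0.686259)
phase 2: p=-0.0047, T=0.644, ωT=2.419508, cosh=5.664647, sinh=5.575681; start (x,ẋ)=(0.090842, 0.686259) → end (x,ẋ)=(1.554974, 5.888816)

1 0.5050 0.0908 0.6863
2 1.1490 1.5550 5.8888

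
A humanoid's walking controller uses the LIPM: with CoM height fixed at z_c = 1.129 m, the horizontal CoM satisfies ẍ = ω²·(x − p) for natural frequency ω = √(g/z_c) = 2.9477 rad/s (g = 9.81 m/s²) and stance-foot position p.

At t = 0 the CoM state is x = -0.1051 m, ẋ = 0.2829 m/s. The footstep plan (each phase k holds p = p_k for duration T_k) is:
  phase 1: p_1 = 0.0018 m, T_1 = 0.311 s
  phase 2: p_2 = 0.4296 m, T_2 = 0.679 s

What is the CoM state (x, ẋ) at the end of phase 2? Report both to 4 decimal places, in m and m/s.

phase 1: p=0.0018, T=0.311, ωT=0.916735, cosh=1.450466, sinh=1.050644; start (x,ẋ)=(-0.105100, 0.282900) → end (x,ẋ)=(-0.052421, 0.079269)
phase 2: p=0.4296, T=0.679, ωT=2.001488, cosh=3.767598, sinh=3.632464; start (x,ẋ)=(-0.052421, 0.079269) → end (x,ẋ)=(-1.288778, -4.862546)

x = -1.2888, ẋ = -4.8625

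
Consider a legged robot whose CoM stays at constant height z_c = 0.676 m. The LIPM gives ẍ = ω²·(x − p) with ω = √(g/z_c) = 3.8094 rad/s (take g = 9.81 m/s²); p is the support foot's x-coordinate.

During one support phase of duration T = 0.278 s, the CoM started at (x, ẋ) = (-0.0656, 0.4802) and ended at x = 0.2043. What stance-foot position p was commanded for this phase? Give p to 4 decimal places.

ωT = 3.8094·0.278 = 1.059013; cosh(ωT) = 1.615161, sinh(ωT) = 1.268363
x(T) = p + (x₀−p)·cosh(ωT) + (ẋ₀/ω)·sinh(ωT) ⇒ p·(1 − cosh) = x(T) − x₀·cosh − (ẋ₀/ω)·sinh
numerator   = 0.2043 − (-0.0656)·1.615161 − (0.4802/3.8094)·1.268363 = 0.150369
denominator = 1 − 1.615161 = -0.615161
p = 0.150369 / -0.615161 = -0.2444

p = -0.2444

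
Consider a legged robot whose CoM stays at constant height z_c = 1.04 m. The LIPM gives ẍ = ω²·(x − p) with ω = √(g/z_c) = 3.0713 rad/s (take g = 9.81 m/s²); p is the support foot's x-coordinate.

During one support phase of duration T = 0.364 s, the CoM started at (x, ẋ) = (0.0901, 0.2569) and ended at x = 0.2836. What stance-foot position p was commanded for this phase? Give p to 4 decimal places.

p = -0.0243

ωT = 3.0713·0.364 = 1.117953; cosh(ωT) = 1.692768, sinh(ωT) = 1.365820
x(T) = p + (x₀−p)·cosh(ωT) + (ẋ₀/ω)·sinh(ωT) ⇒ p·(1 − cosh) = x(T) − x₀·cosh − (ẋ₀/ω)·sinh
numerator   = 0.2836 − (0.0901)·1.692768 − (0.2569/3.0713)·1.365820 = 0.016837
denominator = 1 − 1.692768 = -0.692768
p = 0.016837 / -0.692768 = -0.0243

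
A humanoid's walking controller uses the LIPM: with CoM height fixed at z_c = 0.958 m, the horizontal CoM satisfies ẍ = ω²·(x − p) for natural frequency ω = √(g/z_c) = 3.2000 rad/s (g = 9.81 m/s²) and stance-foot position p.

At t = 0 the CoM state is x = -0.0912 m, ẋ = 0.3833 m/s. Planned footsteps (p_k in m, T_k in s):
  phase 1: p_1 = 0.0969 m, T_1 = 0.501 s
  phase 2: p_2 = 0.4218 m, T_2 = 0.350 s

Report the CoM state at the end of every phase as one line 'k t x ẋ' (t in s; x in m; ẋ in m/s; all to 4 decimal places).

1 0.5010 -0.1038 -0.4440
2 0.8510 -0.6594 -3.0560

phase 1: p=0.0969, T=0.501, ωT=1.603200, cosh=2.585079, sinh=2.383828; start (x,ẋ)=(-0.091200, 0.383300) → end (x,ẋ)=(-0.103816, -0.444013)
phase 2: p=0.4218, T=0.350, ωT=1.120000, cosh=1.695567, sinh=1.369287; start (x,ẋ)=(-0.103816, -0.444013) → end (x,ẋ)=(-0.659410, -3.055953)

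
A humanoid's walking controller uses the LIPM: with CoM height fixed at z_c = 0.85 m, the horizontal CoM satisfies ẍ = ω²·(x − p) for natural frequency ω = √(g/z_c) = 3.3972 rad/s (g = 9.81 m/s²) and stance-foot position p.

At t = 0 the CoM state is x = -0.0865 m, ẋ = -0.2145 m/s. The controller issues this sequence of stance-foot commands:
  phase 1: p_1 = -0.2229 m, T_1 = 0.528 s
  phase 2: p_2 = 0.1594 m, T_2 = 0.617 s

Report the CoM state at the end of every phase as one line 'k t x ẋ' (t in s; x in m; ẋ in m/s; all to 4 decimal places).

1 0.5280 0.0139 0.6917
2 1.1450 0.3743 0.8760

phase 1: p=-0.2229, T=0.528, ωT=1.793722, cosh=3.089062, sinh=2.922722; start (x,ẋ)=(-0.086500, -0.214500) → end (x,ẋ)=(0.013907, 0.691722)
phase 2: p=0.1594, T=0.617, ωT=2.096072, cosh=4.128549, sinh=4.005611; start (x,ẋ)=(0.013907, 0.691722) → end (x,ẋ)=(0.374327, 0.875954)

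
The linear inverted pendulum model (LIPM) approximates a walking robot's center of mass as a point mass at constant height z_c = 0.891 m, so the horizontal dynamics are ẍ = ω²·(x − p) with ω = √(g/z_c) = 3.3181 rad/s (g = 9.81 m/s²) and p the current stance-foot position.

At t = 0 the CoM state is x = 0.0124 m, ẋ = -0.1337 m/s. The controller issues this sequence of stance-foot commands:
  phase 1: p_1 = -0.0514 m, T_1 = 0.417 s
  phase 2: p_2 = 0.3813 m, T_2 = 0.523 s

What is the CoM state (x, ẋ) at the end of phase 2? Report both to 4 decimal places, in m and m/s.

phase 1: p=-0.0514, T=0.417, ωT=1.383648, cosh=2.120045, sinh=1.869382; start (x,ẋ)=(0.012400, -0.133700) → end (x,ẋ)=(0.008534, 0.112288)
phase 2: p=0.3813, T=0.523, ωT=1.735366, cosh=2.923670, sinh=2.747335; start (x,ẋ)=(0.008534, 0.112288) → end (x,ẋ)=(-0.615573, -3.069817)

x = -0.6156, ẋ = -3.0698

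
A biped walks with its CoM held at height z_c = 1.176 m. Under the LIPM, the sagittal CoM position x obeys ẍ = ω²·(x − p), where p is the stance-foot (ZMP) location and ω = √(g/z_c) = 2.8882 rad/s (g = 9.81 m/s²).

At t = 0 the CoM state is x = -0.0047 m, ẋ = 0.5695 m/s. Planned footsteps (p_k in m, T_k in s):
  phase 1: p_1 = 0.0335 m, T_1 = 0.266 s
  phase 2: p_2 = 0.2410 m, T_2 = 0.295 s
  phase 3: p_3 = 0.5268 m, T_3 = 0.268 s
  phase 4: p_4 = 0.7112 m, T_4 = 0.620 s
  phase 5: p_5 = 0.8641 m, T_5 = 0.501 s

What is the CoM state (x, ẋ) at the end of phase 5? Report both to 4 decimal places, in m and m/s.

x = -0.9700, ẋ = -5.1505

phase 1: p=0.0335, T=0.266, ωT=0.768261, cosh=1.309916, sinh=0.846098; start (x,ẋ)=(-0.004700, 0.569500) → end (x,ẋ)=(0.150296, 0.652648)
phase 2: p=0.2410, T=0.295, ωT=0.852019, cosh=1.385464, sinh=0.958911; start (x,ẋ)=(0.150296, 0.652648) → end (x,ẋ)=(0.332019, 0.653014)
phase 3: p=0.5268, T=0.268, ωT=0.774038, cosh=1.314826, sinh=0.853678; start (x,ẋ)=(0.332019, 0.653014) → end (x,ẋ)=(0.463711, 0.378348)
phase 4: p=0.7112, T=0.620, ωT=1.790684, cosh=3.080198, sinh=2.913352; start (x,ẋ)=(0.463711, 0.378348) → end (x,ẋ)=(0.330526, -0.917074)
phase 5: p=0.8641, T=0.501, ωT=1.446988, cosh=2.242786, sinh=2.007508; start (x,ẋ)=(0.330526, -0.917074) → end (x,ẋ)=(-0.970024, -5.150506)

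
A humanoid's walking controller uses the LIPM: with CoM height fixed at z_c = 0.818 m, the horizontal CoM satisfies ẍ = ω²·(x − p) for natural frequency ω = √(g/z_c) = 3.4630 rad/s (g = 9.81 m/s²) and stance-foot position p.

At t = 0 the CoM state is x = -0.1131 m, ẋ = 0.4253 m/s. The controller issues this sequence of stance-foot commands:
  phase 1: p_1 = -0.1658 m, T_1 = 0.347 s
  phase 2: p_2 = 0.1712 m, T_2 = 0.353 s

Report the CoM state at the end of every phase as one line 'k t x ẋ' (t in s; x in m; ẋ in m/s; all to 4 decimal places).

phase 1: p=-0.1658, T=0.347, ωT=1.201661, cosh=1.813165, sinh=1.512471; start (x,ẋ)=(-0.113100, 0.425300) → end (x,ẋ)=(0.115504, 1.047165)
phase 2: p=0.1712, T=0.353, ωT=1.222439, cosh=1.844985, sinh=1.550474; start (x,ẋ)=(0.115504, 1.047165) → end (x,ẋ)=(0.537285, 1.632958)

1 0.3470 0.1155 1.0472
2 0.7000 0.5373 1.6330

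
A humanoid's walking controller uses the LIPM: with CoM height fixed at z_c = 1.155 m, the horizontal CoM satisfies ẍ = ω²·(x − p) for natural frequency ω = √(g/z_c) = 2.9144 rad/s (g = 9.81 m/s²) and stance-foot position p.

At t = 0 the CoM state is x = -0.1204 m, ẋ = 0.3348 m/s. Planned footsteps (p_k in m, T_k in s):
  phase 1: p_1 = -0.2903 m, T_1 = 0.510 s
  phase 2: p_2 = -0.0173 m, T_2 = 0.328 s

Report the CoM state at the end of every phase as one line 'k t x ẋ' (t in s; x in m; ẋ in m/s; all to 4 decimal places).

1 0.5100 0.3454 1.8164
2 0.8380 1.2149 3.8831

phase 1: p=-0.2903, T=0.510, ωT=1.486344, cosh=2.323551, sinh=2.097352; start (x,ẋ)=(-0.120400, 0.334800) → end (x,ẋ)=(0.345411, 1.816443)
phase 2: p=-0.0173, T=0.328, ωT=0.955923, cosh=1.492764, sinh=1.108307; start (x,ẋ)=(0.345411, 1.816443) → end (x,ẋ)=(1.214910, 3.883093)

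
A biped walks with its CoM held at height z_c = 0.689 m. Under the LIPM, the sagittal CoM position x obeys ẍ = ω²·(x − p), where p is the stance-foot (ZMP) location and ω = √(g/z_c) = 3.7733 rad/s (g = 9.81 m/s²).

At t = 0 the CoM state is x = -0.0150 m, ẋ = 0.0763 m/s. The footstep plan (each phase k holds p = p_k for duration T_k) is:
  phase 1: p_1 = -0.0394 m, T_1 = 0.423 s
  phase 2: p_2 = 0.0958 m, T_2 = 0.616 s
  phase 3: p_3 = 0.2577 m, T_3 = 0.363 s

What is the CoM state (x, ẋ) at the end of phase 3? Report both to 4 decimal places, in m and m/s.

x = 1.6248, ẋ = 5.3264

phase 1: p=-0.0394, T=0.423, ωT=1.596106, cosh=2.568233, sinh=2.365549; start (x,ẋ)=(-0.015000, 0.076300) → end (x,ẋ)=(0.071099, 0.413749)
phase 2: p=0.0958, T=0.616, ωT=2.324353, cosh=5.158955, sinh=5.061108; start (x,ẋ)=(0.071099, 0.413749) → end (x,ẋ)=(0.523326, 1.662789)
phase 3: p=0.2577, T=0.363, ωT=1.369708, cosh=2.094191, sinh=1.840010; start (x,ẋ)=(0.523326, 1.662789) → end (x,ẋ)=(1.624814, 5.326419)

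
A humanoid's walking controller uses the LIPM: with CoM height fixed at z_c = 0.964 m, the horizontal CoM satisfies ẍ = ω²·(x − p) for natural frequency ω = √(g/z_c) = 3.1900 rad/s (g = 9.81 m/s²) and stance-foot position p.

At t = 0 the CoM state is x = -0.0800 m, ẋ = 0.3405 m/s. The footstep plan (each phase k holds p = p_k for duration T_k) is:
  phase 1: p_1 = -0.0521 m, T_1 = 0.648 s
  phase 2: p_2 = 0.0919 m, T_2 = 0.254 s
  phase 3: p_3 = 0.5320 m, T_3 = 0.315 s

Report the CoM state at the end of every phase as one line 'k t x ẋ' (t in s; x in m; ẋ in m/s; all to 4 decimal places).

phase 1: p=-0.0521, T=0.648, ωT=2.067120, cosh=4.014291, sinh=3.887741; start (x,ẋ)=(-0.080000, 0.340500) → end (x,ẋ)=(0.250878, 1.020853)
phase 2: p=0.0919, T=0.254, ωT=0.810260, cosh=1.346617, sinh=0.901875; start (x,ẋ)=(0.250878, 1.020853) → end (x,ẋ)=(0.594598, 1.832076)
phase 3: p=0.5320, T=0.315, ωT=1.004850, cosh=1.548799, sinh=1.182699; start (x,ẋ)=(0.594598, 1.832076) → end (x,ẋ)=(1.308197, 3.073685)

1 0.6480 0.2509 1.0209
2 0.9020 0.5946 1.8321
3 1.2170 1.3082 3.0737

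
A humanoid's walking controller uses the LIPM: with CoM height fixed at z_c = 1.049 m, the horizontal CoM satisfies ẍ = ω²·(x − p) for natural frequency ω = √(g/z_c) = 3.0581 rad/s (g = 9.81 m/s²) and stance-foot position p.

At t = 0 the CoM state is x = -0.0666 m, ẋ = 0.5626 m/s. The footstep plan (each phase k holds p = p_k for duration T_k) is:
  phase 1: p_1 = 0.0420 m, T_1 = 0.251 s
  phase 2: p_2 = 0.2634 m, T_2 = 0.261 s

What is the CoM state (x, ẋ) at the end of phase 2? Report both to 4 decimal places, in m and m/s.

phase 1: p=0.0420, T=0.251, ωT=0.767583, cosh=1.309343, sinh=0.845210; start (x,ẋ)=(-0.066600, 0.562600) → end (x,ẋ)=(0.055299, 0.455934)
phase 2: p=0.2634, T=0.261, ωT=0.798164, cosh=1.335807, sinh=0.885652; start (x,ẋ)=(0.055299, 0.455934) → end (x,ẋ)=(0.117460, 0.045416)

x = 0.1175, ẋ = 0.0454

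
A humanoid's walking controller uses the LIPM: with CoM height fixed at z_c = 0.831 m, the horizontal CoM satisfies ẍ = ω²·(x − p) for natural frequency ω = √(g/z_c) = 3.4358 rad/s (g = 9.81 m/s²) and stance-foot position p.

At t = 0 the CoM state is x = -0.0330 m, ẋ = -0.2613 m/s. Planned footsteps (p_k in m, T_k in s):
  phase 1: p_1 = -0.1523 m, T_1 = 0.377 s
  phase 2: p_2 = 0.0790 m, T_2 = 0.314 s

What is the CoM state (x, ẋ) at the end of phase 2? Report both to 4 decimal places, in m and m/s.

phase 1: p=-0.1523, T=0.377, ωT=1.295297, cosh=1.962948, sinh=1.689131; start (x,ẋ)=(-0.033000, -0.261300) → end (x,ẋ)=(-0.046582, 0.179441)
phase 2: p=0.0790, T=0.314, ωT=1.078841, cosh=1.640629, sinh=1.300640; start (x,ẋ)=(-0.046582, 0.179441) → end (x,ẋ)=(-0.059106, -0.266798)

x = -0.0591, ẋ = -0.2668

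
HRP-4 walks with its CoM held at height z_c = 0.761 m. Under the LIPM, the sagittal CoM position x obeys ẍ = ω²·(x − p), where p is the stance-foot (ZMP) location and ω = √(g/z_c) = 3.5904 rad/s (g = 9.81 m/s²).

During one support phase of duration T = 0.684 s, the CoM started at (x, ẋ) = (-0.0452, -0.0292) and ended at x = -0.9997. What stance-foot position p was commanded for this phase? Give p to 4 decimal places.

ωT = 3.5904·0.684 = 2.455834; cosh(ωT) = 5.870969, sinh(ωT) = 5.785177
x(T) = p + (x₀−p)·cosh(ωT) + (ẋ₀/ω)·sinh(ωT) ⇒ p·(1 − cosh) = x(T) − x₀·cosh − (ẋ₀/ω)·sinh
numerator   = -0.9997 − (-0.0452)·5.870969 − (-0.0292/3.5904)·5.785177 = -0.687283
denominator = 1 − 5.870969 = -4.870969
p = -0.687283 / -4.870969 = 0.1411

p = 0.1411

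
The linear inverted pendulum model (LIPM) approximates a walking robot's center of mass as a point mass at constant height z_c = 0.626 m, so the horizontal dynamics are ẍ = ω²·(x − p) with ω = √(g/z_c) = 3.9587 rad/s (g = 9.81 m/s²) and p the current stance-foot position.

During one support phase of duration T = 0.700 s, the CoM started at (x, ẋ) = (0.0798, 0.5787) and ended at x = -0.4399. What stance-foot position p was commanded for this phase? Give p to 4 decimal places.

p = 0.3195

ωT = 3.9587·0.700 = 2.771090; cosh(ωT) = 8.019316, sinh(ωT) = 7.956722
x(T) = p + (x₀−p)·cosh(ωT) + (ẋ₀/ω)·sinh(ωT) ⇒ p·(1 − cosh) = x(T) − x₀·cosh − (ẋ₀/ω)·sinh
numerator   = -0.4399 − (0.0798)·8.019316 − (0.5787/3.9587)·7.956722 = -2.242990
denominator = 1 − 8.019316 = -7.019316
p = -2.242990 / -7.019316 = 0.3195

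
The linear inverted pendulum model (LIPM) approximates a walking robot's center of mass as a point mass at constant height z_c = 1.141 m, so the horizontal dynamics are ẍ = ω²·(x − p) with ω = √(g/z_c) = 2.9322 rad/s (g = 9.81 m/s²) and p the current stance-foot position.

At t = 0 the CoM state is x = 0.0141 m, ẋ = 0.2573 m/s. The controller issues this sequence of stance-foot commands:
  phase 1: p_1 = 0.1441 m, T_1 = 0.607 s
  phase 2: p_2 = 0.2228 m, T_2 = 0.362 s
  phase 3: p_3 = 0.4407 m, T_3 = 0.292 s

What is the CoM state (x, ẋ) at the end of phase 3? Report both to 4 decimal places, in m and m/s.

phase 1: p=0.1441, T=0.607, ωT=1.779845, cosh=3.048802, sinh=2.880138; start (x,ẋ)=(0.014100, 0.257300) → end (x,ẋ)=(0.000487, -0.313411)
phase 2: p=0.2228, T=0.362, ωT=1.061456, cosh=1.618265, sinh=1.272313; start (x,ẋ)=(0.000487, -0.313411) → end (x,ẋ)=(-0.272953, -1.336559)
phase 3: p=0.4407, T=0.292, ωT=0.856202, cosh=1.389488, sinh=0.964716; start (x,ẋ)=(-0.272953, -1.336559) → end (x,ẋ)=(-0.990651, -3.875872)

x = -0.9907, ẋ = -3.8759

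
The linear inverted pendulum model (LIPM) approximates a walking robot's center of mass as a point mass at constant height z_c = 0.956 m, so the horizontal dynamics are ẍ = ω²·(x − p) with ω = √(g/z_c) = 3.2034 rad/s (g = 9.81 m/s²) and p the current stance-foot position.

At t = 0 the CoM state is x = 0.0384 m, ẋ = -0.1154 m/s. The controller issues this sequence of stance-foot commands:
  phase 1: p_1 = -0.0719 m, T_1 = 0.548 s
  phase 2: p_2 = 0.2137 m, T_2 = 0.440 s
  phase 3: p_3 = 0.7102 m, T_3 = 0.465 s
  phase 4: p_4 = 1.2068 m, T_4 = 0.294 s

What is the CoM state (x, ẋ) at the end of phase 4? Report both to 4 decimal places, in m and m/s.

phase 1: p=-0.0719, T=0.548, ωT=1.755463, cosh=2.979477, sinh=2.806650; start (x,ẋ)=(0.038400, -0.115400) → end (x,ẋ)=(0.155629, 0.647856)
phase 2: p=0.2137, T=0.440, ωT=1.409496, cosh=2.169079, sinh=1.924813; start (x,ẋ)=(0.155629, 0.647856) → end (x,ẋ)=(0.477014, 1.047188)
phase 3: p=0.7102, T=0.465, ωT=1.489581, cosh=2.330352, sinh=2.104885; start (x,ẋ)=(0.477014, 1.047188) → end (x,ẋ)=(0.854878, 0.867991)
phase 4: p=1.2068, T=0.294, ωT=0.941800, cosh=1.477259, sinh=1.087334; start (x,ẋ)=(0.854878, 0.867991) → end (x,ẋ)=(0.981544, 0.056447)

x = 0.9815, ẋ = 0.0564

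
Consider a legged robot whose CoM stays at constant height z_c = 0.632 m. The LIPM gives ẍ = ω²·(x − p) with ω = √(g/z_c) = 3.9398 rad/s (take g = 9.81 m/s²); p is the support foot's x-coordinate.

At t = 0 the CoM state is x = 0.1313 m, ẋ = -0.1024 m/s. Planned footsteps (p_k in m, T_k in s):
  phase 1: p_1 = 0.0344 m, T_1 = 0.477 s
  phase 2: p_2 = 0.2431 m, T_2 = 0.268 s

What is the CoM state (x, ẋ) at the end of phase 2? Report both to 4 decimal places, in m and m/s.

x = 0.5775, ẋ = 1.5779

phase 1: p=0.0344, T=0.477, ωT=1.879285, cosh=3.350759, sinh=3.198059; start (x,ẋ)=(0.131300, -0.102400) → end (x,ẋ)=(0.275967, 0.877795)
phase 2: p=0.2431, T=0.268, ωT=1.055866, cosh=1.611178, sinh=1.263287; start (x,ẋ)=(0.275967, 0.877795) → end (x,ẋ)=(0.577518, 1.577867)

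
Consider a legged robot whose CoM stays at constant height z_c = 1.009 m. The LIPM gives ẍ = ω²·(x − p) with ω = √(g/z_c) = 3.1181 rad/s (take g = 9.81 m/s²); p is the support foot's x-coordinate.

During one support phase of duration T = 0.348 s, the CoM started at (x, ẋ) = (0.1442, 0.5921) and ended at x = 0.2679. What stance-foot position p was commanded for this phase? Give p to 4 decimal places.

ωT = 3.1181·0.348 = 1.085099; cosh(ωT) = 1.648800, sinh(ωT) = 1.310932
x(T) = p + (x₀−p)·cosh(ωT) + (ẋ₀/ω)·sinh(ωT) ⇒ p·(1 − cosh) = x(T) − x₀·cosh − (ẋ₀/ω)·sinh
numerator   = 0.2679 − (0.1442)·1.648800 − (0.5921/3.1181)·1.310932 = -0.218792
denominator = 1 − 1.648800 = -0.648800
p = -0.218792 / -0.648800 = 0.3372

p = 0.3372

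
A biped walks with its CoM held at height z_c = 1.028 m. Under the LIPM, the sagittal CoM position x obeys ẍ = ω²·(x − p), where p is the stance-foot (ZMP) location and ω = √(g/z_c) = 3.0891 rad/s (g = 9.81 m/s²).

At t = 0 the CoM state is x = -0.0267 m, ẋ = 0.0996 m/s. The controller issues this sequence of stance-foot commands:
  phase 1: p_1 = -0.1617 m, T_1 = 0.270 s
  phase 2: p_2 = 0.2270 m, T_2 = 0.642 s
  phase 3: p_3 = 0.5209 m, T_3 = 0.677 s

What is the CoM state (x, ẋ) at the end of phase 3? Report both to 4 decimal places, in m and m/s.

x = -0.7957, ẋ = -3.9370

phase 1: p=-0.1617, T=0.270, ωT=0.834057, cosh=1.368463, sinh=0.934179; start (x,ẋ)=(-0.026700, 0.099600) → end (x,ẋ)=(0.053163, 0.525878)
phase 2: p=0.2270, T=0.642, ωT=1.983202, cosh=3.701800, sinh=3.564173; start (x,ẋ)=(0.053163, 0.525878) → end (x,ẋ)=(0.190242, 0.032732)
phase 3: p=0.5209, T=0.677, ωT=2.091321, cosh=4.109562, sinh=3.986038; start (x,ẋ)=(0.190242, 0.032732) → end (x,ẋ)=(-0.795725, -3.936973)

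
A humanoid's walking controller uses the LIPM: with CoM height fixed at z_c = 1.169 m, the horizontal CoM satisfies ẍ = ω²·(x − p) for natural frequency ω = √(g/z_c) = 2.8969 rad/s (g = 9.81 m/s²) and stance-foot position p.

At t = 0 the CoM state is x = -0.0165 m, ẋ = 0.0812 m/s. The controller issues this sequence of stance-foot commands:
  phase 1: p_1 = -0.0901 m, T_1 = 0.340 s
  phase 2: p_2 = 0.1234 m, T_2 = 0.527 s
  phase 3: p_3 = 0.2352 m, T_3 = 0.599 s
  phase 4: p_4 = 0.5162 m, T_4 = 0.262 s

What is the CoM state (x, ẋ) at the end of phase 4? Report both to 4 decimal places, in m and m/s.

x = 1.1012, ẋ = 2.1128

phase 1: p=-0.0901, T=0.340, ωT=0.984946, cosh=1.525563, sinh=1.152104; start (x,ẋ)=(-0.016500, 0.081200) → end (x,ẋ)=(0.054475, 0.369518)
phase 2: p=0.1234, T=0.527, ωT=1.526666, cosh=2.410033, sinh=2.192774; start (x,ẋ)=(0.054475, 0.369518) → end (x,ẋ)=(0.236990, 0.452721)
phase 3: p=0.2352, T=0.599, ωT=1.735243, cosh=2.923332, sinh=2.746974; start (x,ẋ)=(0.236990, 0.452721) → end (x,ẋ)=(0.669725, 1.337702)
phase 4: p=0.5162, T=0.262, ωT=0.758988, cosh=1.302126, sinh=0.833986; start (x,ẋ)=(0.669725, 1.337702) → end (x,ẋ)=(1.101219, 2.112770)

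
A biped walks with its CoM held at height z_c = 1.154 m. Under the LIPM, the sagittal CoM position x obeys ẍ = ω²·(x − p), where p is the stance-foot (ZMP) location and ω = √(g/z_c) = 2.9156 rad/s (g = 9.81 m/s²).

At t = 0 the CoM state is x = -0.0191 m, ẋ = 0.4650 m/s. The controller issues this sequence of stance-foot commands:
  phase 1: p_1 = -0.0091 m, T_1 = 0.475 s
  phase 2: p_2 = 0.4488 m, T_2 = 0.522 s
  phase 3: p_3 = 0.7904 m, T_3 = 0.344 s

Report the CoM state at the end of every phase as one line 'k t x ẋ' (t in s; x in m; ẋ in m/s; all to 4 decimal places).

1 0.4750 0.2682 0.9323
2 0.9970 0.7131 1.0890
3 1.3410 1.1115 1.4182

phase 1: p=-0.0091, T=0.475, ωT=1.384910, cosh=2.122406, sinh=1.872060; start (x,ẋ)=(-0.019100, 0.465000) → end (x,ẋ)=(0.268245, 0.932337)
phase 2: p=0.4488, T=0.522, ωT=1.521943, cosh=2.399703, sinh=2.181416; start (x,ẋ)=(0.268245, 0.932337) → end (x,ẋ)=(0.713085, 1.088978)
phase 3: p=0.7904, T=0.344, ωT=1.002966, cosh=1.546574, sinh=1.179784; start (x,ẋ)=(0.713085, 1.088978) → end (x,ẋ)=(1.111476, 1.418237)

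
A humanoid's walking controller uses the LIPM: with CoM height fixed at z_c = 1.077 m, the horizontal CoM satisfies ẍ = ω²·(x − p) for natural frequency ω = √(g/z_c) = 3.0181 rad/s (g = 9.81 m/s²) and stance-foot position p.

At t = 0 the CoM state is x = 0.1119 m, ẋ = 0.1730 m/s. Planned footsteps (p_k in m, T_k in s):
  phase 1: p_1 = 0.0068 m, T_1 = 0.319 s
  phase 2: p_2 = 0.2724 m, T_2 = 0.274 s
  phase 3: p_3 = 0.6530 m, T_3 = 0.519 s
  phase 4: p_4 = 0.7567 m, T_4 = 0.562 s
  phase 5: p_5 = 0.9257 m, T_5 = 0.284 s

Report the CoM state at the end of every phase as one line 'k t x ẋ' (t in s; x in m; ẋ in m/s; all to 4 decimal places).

phase 1: p=0.0068, T=0.319, ωT=0.962774, cosh=1.500392, sinh=1.118559; start (x,ẋ)=(0.111900, 0.173000) → end (x,ẋ)=(0.228608, 0.614377)
phase 2: p=0.2724, T=0.274, ωT=0.826959, cosh=1.361867, sinh=0.924490; start (x,ẋ)=(0.228608, 0.614377) → end (x,ẋ)=(0.400954, 0.714511)
phase 3: p=0.6530, T=0.519, ωT=1.566394, cosh=2.499071, sinh=2.290275; start (x,ẋ)=(0.400954, 0.714511) → end (x,ẋ)=(0.565324, 0.043404)
phase 4: p=0.7567, T=0.562, ωT=1.696172, cosh=2.818209, sinh=2.634825; start (x,ẋ)=(0.565324, 0.043404) → end (x,ẋ)=(0.255253, -1.399535)
phase 5: p=0.9257, T=0.284, ωT=0.857140, cosh=1.390393, sinh=0.966019; start (x,ẋ)=(0.255253, -1.399535) → end (x,ẋ)=(-0.454441, -3.900620)

1 0.3190 0.2286 0.6144
2 0.5930 0.4010 0.7145
3 1.1120 0.5653 0.0434
4 1.6740 0.2553 -1.3995
5 1.9580 -0.4544 -3.9006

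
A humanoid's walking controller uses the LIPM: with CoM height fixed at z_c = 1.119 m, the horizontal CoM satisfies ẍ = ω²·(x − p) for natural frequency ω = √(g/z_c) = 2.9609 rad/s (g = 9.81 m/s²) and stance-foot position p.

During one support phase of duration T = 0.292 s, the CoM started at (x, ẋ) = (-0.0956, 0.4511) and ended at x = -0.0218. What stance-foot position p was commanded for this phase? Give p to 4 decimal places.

p = 0.0929

ωT = 2.9609·0.292 = 0.864583; cosh(ωT) = 1.397621, sinh(ωT) = 0.976394
x(T) = p + (x₀−p)·cosh(ωT) + (ẋ₀/ω)·sinh(ωT) ⇒ p·(1 − cosh) = x(T) − x₀·cosh − (ẋ₀/ω)·sinh
numerator   = -0.0218 − (-0.0956)·1.397621 − (0.4511/2.9609)·0.976394 = -0.036943
denominator = 1 − 1.397621 = -0.397621
p = -0.036943 / -0.397621 = 0.0929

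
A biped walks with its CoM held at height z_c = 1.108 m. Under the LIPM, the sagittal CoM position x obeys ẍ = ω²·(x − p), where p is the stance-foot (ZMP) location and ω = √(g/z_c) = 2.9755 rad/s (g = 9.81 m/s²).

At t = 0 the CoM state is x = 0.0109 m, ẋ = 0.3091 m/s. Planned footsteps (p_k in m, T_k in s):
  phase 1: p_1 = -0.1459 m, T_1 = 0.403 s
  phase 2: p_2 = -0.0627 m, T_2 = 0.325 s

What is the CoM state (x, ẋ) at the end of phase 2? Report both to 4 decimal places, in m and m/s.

phase 1: p=-0.1459, T=0.403, ωT=1.199126, cosh=1.809338, sinh=1.507880; start (x,ẋ)=(0.010900, 0.309100) → end (x,ẋ)=(0.294445, 1.262781)
phase 2: p=-0.0627, T=0.325, ωT=0.967037, cosh=1.505174, sinh=1.124967; start (x,ẋ)=(0.294445, 1.262781) → end (x,ẋ)=(0.952294, 3.096191)

x = 0.9523, ẋ = 3.0962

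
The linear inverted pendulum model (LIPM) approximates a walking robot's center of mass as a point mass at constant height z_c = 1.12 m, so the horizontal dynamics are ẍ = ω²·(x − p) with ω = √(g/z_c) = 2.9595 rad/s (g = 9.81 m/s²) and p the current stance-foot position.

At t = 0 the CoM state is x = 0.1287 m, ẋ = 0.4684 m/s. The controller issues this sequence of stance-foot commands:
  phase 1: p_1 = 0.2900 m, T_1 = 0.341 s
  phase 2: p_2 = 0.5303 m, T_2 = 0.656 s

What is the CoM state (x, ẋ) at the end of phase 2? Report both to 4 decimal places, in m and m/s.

x = -0.3616, ẋ = -2.4879

phase 1: p=0.2900, T=0.341, ωT=1.009189, cosh=1.553945, sinh=1.189431; start (x,ẋ)=(0.128700, 0.468400) → end (x,ẋ)=(0.227600, 0.160072)
phase 2: p=0.5303, T=0.656, ωT=1.941432, cosh=3.556111, sinh=3.412612; start (x,ẋ)=(0.227600, 0.160072) → end (x,ẋ)=(-0.361555, -2.487923)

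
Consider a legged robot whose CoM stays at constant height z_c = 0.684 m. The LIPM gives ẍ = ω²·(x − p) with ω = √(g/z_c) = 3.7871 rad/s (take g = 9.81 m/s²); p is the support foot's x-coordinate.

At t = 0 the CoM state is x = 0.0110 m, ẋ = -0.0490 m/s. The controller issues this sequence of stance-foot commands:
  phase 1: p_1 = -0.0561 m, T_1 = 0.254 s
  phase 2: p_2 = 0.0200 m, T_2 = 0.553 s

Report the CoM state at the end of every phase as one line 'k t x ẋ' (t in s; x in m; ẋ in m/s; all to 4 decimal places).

phase 1: p=-0.0561, T=0.254, ωT=0.961923, cosh=1.499441, sinh=1.117284; start (x,ẋ)=(0.011000, -0.049000) → end (x,ẋ)=(0.030056, 0.210445)
phase 2: p=0.0200, T=0.553, ωT=2.094266, cosh=4.121321, sinh=3.998160; start (x,ẋ)=(0.030056, 0.210445) → end (x,ẋ)=(0.283619, 1.019580)

1 0.2540 0.0301 0.2104
2 0.8070 0.2836 1.0196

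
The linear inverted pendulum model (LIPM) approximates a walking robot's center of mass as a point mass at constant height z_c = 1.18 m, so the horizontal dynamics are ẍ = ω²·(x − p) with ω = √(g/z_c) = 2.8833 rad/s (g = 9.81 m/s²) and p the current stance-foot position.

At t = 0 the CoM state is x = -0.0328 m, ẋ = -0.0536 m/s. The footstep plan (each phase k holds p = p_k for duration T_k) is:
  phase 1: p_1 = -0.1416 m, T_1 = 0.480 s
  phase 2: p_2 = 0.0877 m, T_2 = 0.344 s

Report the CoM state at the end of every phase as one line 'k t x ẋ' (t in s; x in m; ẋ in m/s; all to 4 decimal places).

phase 1: p=-0.1416, T=0.480, ωT=1.383984, cosh=2.120674, sinh=1.870095; start (x,ẋ)=(-0.032800, -0.053600) → end (x,ẋ)=(0.054365, 0.472987)
phase 2: p=0.0877, T=0.344, ωT=0.991855, cosh=1.533560, sinh=1.162672; start (x,ẋ)=(0.054365, 0.472987) → end (x,ẋ)=(0.227307, 0.613602)

1 0.4800 0.0544 0.4730
2 0.8240 0.2273 0.6136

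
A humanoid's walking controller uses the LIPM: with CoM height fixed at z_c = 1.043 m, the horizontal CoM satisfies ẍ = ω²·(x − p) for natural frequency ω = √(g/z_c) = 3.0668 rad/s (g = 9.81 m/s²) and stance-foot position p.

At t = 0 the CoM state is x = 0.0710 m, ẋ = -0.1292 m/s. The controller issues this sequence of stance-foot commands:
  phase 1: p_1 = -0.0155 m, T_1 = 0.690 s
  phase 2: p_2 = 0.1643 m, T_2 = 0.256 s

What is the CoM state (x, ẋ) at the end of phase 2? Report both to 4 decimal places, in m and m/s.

x = 0.3334, ẋ = 0.7484

phase 1: p=-0.0155, T=0.690, ωT=2.116092, cosh=4.209572, sinh=4.089071; start (x,ẋ)=(0.071000, -0.129200) → end (x,ẋ)=(0.176361, 0.540865)
phase 2: p=0.1643, T=0.256, ωT=0.785101, cosh=1.324351, sinh=0.868277; start (x,ẋ)=(0.176361, 0.540865) → end (x,ẋ)=(0.333404, 0.748411)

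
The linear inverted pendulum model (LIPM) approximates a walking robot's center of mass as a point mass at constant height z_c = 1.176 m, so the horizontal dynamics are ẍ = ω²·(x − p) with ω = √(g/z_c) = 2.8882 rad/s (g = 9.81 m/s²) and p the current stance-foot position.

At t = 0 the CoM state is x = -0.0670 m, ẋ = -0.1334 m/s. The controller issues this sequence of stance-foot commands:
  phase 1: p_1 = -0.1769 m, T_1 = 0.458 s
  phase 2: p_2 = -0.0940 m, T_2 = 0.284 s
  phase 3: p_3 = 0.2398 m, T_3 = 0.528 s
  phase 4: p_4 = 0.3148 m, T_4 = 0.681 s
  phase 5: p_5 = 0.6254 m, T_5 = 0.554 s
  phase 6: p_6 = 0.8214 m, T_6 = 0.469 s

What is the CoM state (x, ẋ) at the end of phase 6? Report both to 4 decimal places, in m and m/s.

x = -1.0681, ẋ = -5.2614

phase 1: p=-0.1769, T=0.458, ωT=1.322796, cosh=2.010145, sinh=1.743756; start (x,ẋ)=(-0.067000, -0.133400) → end (x,ẋ)=(-0.036526, 0.285338)
phase 2: p=-0.0940, T=0.284, ωT=0.820249, cosh=1.355693, sinh=0.915371; start (x,ẋ)=(-0.036526, 0.285338) → end (x,ẋ)=(0.074351, 0.538780)
phase 3: p=0.2398, T=0.528, ωT=1.524970, cosh=2.406316, sinh=2.188688; start (x,ẋ)=(0.074351, 0.538780) → end (x,ẋ)=(0.249968, 0.250612)
phase 4: p=0.3148, T=0.681, ωT=1.966864, cosh=3.644060, sinh=3.504166; start (x,ẋ)=(0.249968, 0.250612) → end (x,ẋ)=(0.382607, 0.257095)
phase 5: p=0.6254, T=0.554, ωT=1.600063, cosh=2.577614, sinh=2.375730; start (x,ẋ)=(0.382607, 0.257095) → end (x,ẋ)=(0.211050, -1.003253)
phase 6: p=0.8214, T=0.469, ωT=1.354566, cosh=2.066569, sinh=1.808509; start (x,ẋ)=(0.211050, -1.003253) → end (x,ẋ)=(-1.068138, -5.261353)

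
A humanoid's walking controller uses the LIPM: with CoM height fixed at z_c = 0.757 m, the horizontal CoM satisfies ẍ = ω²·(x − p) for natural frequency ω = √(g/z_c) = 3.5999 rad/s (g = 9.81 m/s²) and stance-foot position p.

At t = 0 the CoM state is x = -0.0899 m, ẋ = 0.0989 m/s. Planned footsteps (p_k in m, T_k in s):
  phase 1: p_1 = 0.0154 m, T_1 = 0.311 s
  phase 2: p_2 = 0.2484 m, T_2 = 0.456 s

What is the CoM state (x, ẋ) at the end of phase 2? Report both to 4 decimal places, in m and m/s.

phase 1: p=0.0154, T=0.311, ωT=1.119569, cosh=1.694977, sinh=1.368556; start (x,ẋ)=(-0.089900, 0.098900) → end (x,ẋ)=(-0.125483, -0.351145)
phase 2: p=0.2484, T=0.456, ωT=1.641554, cosh=2.678434, sinh=2.484755; start (x,ẋ)=(-0.125483, -0.351145) → end (x,ẋ)=(-0.995390, -4.284850)

x = -0.9954, ẋ = -4.2849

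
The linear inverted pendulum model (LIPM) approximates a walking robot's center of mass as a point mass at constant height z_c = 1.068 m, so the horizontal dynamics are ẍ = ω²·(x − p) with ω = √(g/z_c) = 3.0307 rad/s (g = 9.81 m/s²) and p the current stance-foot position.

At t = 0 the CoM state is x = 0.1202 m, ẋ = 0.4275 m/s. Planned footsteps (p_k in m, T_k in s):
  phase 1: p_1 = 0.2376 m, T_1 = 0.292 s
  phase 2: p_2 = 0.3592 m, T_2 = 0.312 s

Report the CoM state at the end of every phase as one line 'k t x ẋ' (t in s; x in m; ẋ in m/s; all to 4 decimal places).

1 0.2920 0.2129 0.2485
2 0.6040 0.2321 -0.1164

phase 1: p=0.2376, T=0.292, ωT=0.884964, cosh=1.417814, sinh=1.005085; start (x,ẋ)=(0.120200, 0.427500) → end (x,ẋ)=(0.212922, 0.248502)
phase 2: p=0.3592, T=0.312, ωT=0.945578, cosh=1.481378, sinh=1.092924; start (x,ẋ)=(0.212922, 0.248502) → end (x,ẋ)=(0.232122, -0.116393)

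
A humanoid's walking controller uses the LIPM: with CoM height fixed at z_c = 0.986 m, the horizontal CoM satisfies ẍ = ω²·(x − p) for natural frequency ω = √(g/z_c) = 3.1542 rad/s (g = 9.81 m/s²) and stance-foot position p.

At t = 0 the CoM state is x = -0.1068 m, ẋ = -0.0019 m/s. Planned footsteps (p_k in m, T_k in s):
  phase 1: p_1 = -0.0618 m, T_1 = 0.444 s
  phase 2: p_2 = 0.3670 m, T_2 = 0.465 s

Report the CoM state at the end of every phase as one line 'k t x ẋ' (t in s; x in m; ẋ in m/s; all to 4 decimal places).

1 0.4440 -0.1598 -0.2745
2 0.9090 -1.0141 -4.0364

phase 1: p=-0.0618, T=0.444, ωT=1.400465, cosh=2.151784, sinh=1.905301; start (x,ẋ)=(-0.106800, -0.001900) → end (x,ẋ)=(-0.159778, -0.274525)
phase 2: p=0.3670, T=0.465, ωT=1.466703, cosh=2.282802, sinh=2.052117; start (x,ẋ)=(-0.159778, -0.274525) → end (x,ẋ)=(-1.014135, -4.036408)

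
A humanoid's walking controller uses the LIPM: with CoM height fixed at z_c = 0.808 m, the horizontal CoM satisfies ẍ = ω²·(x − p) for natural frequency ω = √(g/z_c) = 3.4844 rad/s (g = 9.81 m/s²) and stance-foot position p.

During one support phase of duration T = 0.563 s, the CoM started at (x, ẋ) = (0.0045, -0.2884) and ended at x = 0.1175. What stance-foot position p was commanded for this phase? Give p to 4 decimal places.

ωT = 3.4844·0.563 = 1.961717; cosh(ωT) = 3.626073, sinh(ωT) = 3.485456
x(T) = p + (x₀−p)·cosh(ωT) + (ẋ₀/ω)·sinh(ωT) ⇒ p·(1 − cosh) = x(T) − x₀·cosh − (ẋ₀/ω)·sinh
numerator   = 0.1175 − (0.0045)·3.626073 − (-0.2884/3.4844)·3.485456 = 0.389670
denominator = 1 − 3.626073 = -2.626073
p = 0.389670 / -2.626073 = -0.1484

p = -0.1484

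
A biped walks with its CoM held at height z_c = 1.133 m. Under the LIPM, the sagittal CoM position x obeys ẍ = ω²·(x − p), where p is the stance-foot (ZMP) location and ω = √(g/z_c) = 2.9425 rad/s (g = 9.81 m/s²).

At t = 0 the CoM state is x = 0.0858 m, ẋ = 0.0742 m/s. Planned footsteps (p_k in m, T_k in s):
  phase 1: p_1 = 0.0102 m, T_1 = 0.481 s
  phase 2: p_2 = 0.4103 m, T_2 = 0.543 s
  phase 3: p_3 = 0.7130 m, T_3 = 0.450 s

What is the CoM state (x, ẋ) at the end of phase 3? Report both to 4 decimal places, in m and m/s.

x = 0.2332, ẋ = -1.1134

phase 1: p=0.0102, T=0.481, ωT=1.415342, cosh=2.180370, sinh=1.937527; start (x,ẋ)=(0.085800, 0.074200) → end (x,ẋ)=(0.223894, 0.592792)
phase 2: p=0.4103, T=0.543, ωT=1.597778, cosh=2.572191, sinh=2.369845; start (x,ẋ)=(0.223894, 0.592792) → end (x,ẋ)=(0.408254, 0.224914)
phase 3: p=0.7130, T=0.450, ωT=1.324125, cosh=2.012465, sinh=1.746430; start (x,ẋ)=(0.408254, 0.224914) → end (x,ẋ)=(0.233200, -1.113419)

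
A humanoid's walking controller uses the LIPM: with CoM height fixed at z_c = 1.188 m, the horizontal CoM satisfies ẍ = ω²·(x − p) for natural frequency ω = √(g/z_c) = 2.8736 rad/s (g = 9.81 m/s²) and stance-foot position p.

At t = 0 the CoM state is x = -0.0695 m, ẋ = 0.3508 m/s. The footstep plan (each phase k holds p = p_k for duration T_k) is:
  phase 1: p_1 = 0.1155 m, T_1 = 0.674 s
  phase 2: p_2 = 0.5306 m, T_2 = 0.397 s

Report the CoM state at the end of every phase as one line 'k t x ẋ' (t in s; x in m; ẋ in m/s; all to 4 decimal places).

1 0.6740 -0.1249 -0.5635
2 1.0710 -0.8752 -3.6179

phase 1: p=0.1155, T=0.674, ωT=1.936806, cosh=3.540363, sinh=3.396200; start (x,ẋ)=(-0.069500, 0.350800) → end (x,ẋ)=(-0.124870, -0.563515)
phase 2: p=0.5306, T=0.397, ωT=1.140819, cosh=1.724444, sinh=1.404887; start (x,ẋ)=(-0.124870, -0.563515) → end (x,ẋ)=(-0.875220, -3.617936)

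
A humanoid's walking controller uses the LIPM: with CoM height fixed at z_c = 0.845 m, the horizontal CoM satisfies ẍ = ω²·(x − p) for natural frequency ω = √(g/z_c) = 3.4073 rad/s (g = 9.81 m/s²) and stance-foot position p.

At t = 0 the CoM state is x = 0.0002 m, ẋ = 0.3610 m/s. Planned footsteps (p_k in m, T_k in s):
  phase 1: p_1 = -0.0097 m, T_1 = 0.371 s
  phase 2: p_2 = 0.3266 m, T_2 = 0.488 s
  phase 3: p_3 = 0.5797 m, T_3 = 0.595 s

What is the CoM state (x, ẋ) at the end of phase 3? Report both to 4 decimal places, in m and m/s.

x = 1.0753, ẋ = 1.8330

phase 1: p=-0.0097, T=0.371, ωT=1.264108, cosh=1.911213, sinh=1.628722; start (x,ẋ)=(0.000200, 0.361000) → end (x,ẋ)=(0.181782, 0.744888)
phase 2: p=0.3266, T=0.488, ωT=1.662762, cosh=2.731737, sinh=2.542122; start (x,ẋ)=(0.181782, 0.744888) → end (x,ẋ)=(0.486744, 0.780462)
phase 3: p=0.5797, T=0.595, ωT=2.027344, cosh=3.862786, sinh=3.731101; start (x,ẋ)=(0.486744, 0.780462) → end (x,ẋ)=(1.075260, 1.833007)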